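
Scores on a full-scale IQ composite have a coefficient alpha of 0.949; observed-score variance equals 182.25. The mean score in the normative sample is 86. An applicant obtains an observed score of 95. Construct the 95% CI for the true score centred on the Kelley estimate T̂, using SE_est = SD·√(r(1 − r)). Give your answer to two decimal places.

SD = √182.25 = 13.50000
T̂ = 0.94900(95) + 0.05100(86) ≃ 94.54100
SE_est = 13.50000·√[r(1 − r)] ≃ 2.96997
95% CI: 94.54100 ± 5.82114 ≃ (88.71986, 100.36214)

[88.72, 100.36]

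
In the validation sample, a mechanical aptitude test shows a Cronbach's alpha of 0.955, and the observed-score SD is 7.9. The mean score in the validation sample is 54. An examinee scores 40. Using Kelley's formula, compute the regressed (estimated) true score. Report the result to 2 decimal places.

Estimated true score = 0.95500×40 + (1 − 0.95500)×54 ≈ 40.63000

40.63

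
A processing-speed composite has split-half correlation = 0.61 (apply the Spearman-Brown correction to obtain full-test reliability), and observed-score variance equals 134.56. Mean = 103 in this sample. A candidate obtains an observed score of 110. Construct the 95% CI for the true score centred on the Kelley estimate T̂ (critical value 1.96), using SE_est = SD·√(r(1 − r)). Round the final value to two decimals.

SD = √134.56 = 11.600
Full-length reliability (Spearman-Brown) = 2(0.61)/(1+0.61) ≃ 0.758
T̂ = r·X + (1 − r)·M = 0.758*110 + 0.242*103 ≃ 83.354 + 24.950 ≃ 108.304
SE_est = SD * √(r(1 − r)) = 11.600 * √0.184 ≃ 11.600 * 0.428 ≃ 4.970
CI = 108.304 ± 1.96 * 4.970 → [98.563, 118.045]

[98.56, 118.05]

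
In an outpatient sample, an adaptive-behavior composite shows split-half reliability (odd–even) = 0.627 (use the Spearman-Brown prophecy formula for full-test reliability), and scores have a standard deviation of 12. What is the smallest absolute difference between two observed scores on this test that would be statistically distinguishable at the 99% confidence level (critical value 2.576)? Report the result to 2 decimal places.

20.93

Spearman-Brown: r = 2(0.627) / (1 + 0.627) = 1.2540 / 1.6270 ≈ 0.7707
SEM = 12.0000 × √(1 − 0.7707) = 12.0000 × √0.2293 ≈ 12.0000 × 0.4788 ≈ 5.7457
SE_diff = √2 × SEM ≈ 8.1256
Minimum reliable difference = 2.576 × SE_diff ≈ 2.576 × 8.1256 ≈ 20.9316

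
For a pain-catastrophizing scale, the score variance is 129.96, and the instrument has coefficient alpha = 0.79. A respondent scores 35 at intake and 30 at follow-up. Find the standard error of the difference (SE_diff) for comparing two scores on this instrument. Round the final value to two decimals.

SD = √129.96 ≃ 11.400
SEM = 11.400*√(1 − 0.790) ≃ 5.224
SE_diff = √2 * SEM ≃ 7.388

7.39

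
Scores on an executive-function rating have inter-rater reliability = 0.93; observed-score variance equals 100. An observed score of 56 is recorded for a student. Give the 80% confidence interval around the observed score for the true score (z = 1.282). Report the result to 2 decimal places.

[52.61, 59.39]

SD = √100 = 10.0000
SEM = 10.0000 · √(1 − 0.9300) = 10.0000 · √0.0700 ≈ 10.0000 · 0.2646 ≈ 2.6458
Half-width = 1.282·2.6458 ≈ 3.3919
80% CI: 56 ± 3.3919 = [52.6081, 59.3919]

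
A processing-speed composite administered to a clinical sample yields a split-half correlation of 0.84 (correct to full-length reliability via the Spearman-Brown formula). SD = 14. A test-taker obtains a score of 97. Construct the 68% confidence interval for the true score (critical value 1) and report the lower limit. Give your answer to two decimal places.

Spearman-Brown: r = 2(0.84) / (1 + 0.84) = 1.68000 / 1.84000 ≈ 0.91304
SEM = 14.00000 × √(1 − 0.91304) = 14.00000 × √0.08696 ≈ 14.00000 × 0.29488 ≈ 4.12837
1 × SEM ≈ 4.12837
Lower limit = 97 − 4.12837 ≈ 92.87163

92.87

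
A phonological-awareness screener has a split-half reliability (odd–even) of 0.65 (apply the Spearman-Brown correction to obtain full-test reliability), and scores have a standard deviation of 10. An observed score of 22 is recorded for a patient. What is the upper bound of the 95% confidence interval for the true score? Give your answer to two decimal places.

Full-length reliability (Spearman-Brown) = 2(0.65)/(1+0.65) ≃ 0.7879
SEM = 10.0000 * √(1 − 0.7879) = 10.0000 * √0.2121 ≃ 10.0000 * 0.4606 ≃ 4.6057
1.96 * SEM ≃ 9.0271
Upper bound: 22 + 9.0271 = 31.0271

31.03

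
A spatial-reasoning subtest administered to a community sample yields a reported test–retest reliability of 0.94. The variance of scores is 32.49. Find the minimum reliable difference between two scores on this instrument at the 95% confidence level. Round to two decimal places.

SD = √32.49 ≈ 5.7000
The standard error of measurement is 5.7000·√(1 − 0.9400) ≈ 5.7000·0.2449 ≈ 1.3962.
Standard error of the difference = 1.3962·√2 ≈ 1.9745
Minimum reliable difference = 1.96 · SE_diff ≈ 1.96 · 1.9745 ≈ 3.8701

3.87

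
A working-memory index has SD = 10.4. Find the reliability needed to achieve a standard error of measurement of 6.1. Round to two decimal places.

0.66

Required reliability = 1 − (SEM/SD)² = 1 − 0.344 ≃ 0.656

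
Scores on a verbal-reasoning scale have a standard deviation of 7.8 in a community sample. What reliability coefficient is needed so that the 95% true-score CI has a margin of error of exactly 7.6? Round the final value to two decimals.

0.75

SEM needed = half-width / z = 7.6/1.96 ≈ 3.8776
Required reliability = 1 − (SEM/SD)² = 1 − 0.2471 ≈ 0.7529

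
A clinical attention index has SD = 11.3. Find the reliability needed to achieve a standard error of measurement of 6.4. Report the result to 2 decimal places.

0.68

r = 1 − (6.400/11.3)² ≈ 1 − 0.321 ≈ 0.679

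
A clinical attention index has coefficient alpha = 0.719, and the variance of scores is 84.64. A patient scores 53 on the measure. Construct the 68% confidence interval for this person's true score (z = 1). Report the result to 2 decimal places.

[48.12, 57.88]

σ = 84.64^(1/2) = 9.200
SEM = 9.200 * √(1 − 0.719) = 9.200 * √0.281 ≈ 9.200 * 0.530 ≈ 4.877
Half-width = 1*4.877 ≈ 4.877
68% CI: 53 ± 4.877 = [48.123, 57.877]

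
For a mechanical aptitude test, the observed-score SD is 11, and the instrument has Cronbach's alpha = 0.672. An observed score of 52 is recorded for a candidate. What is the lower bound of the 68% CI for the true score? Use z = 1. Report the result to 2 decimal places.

SEM = 11.0000 × √(1 − 0.6720) = 11.0000 × √0.3280 ≈ 11.0000 × 0.5727 ≈ 6.2998
Margin = 1 × 6.2998 ≈ 6.2998
Lower limit = 52 − 6.2998 ≈ 45.7002

45.70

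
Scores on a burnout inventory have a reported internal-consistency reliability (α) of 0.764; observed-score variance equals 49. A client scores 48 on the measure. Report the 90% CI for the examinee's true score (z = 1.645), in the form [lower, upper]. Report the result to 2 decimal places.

[42.41, 53.59]

SD = √49 = 7.0000
The standard error of measurement is 7.0000*√(1 − 0.7640) ≈ 7.0000*0.4858 ≈ 3.4006.
Half-width = 1.645*3.4006 ≈ 5.5940
CI = 48 ± 5.5940 → [42.4060, 53.5940]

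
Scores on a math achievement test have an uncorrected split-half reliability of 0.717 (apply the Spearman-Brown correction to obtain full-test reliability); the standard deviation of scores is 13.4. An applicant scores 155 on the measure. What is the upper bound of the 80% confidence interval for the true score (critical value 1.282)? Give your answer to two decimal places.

161.97

Spearman-Brown: r = 2(0.717) / (1 + 0.717) = 1.434 / 1.717 ≈ 0.835
The standard error of measurement is 13.400*√(1 − 0.835) ≈ 13.400*0.406 ≈ 5.440.
Half-width = 1.282*5.440 ≈ 6.974
Upper bound: 155 + 6.974 = 161.974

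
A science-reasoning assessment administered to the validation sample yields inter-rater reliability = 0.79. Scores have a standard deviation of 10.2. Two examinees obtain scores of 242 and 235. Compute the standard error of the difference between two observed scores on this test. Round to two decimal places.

SEM = 10.2000 × √(1 − 0.7900) = 10.2000 × √0.2100 ≈ 10.2000 × 0.4583 ≈ 4.6742
SE_diff = SEM × √2 ≈ 4.6742 × 1.4142 ≈ 6.6104

6.61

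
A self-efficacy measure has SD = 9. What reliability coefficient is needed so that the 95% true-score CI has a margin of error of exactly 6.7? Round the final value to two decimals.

Required SEM = 6.7 / 1.96 ≈ 3.418
r = 1 − (3.418/9)² ≈ 1 − 0.144 ≈ 0.856

0.86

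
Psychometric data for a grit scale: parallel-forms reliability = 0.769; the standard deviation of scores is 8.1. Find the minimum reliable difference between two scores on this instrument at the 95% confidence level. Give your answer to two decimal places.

10.79

The standard error of measurement is 8.1000*√(1 − 0.7690) ≈ 8.1000*0.4806 ≈ 3.8931.
SE_diff = √2 * SEM ≈ 5.5056
Smallest detectable difference = 1.96*5.5056 ≈ 10.7910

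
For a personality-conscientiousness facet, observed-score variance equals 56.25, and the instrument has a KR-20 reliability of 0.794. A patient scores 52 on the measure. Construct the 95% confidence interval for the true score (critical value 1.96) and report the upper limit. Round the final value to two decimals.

σ = 56.25^(1/2) = 7.500
SEM = 7.500×√(1 − 0.794) ≈ 3.404
Margin = 1.96 × 3.404 ≈ 6.672
Upper limit = 52 + 6.672 ≈ 58.672

58.67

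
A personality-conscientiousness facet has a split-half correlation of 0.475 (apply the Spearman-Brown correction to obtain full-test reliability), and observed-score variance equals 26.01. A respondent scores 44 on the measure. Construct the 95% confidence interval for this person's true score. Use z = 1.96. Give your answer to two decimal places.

σ = 26.01^(1/2) = 5.100
Full-length reliability (Spearman-Brown) = 2(0.475)/(1+0.475) ≈ 0.644
SEM = 5.100 × √(1 − 0.644) = 5.100 × √0.356 ≈ 5.100 × 0.597 ≈ 3.043
1.96 × SEM ≈ 5.964
95% CI: 44 ± 5.964 = [38.036, 49.964]

[38.04, 49.96]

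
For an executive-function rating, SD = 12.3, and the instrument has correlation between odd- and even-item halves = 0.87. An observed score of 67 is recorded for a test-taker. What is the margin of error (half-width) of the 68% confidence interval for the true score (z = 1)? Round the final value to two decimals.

r_full = 2·0.87 / (1 + 0.87) ≈ 0.93048
SEM = 12.30000 * √(1 − 0.93048) = 12.30000 * √0.06952 ≈ 12.30000 * 0.26366 ≈ 3.24307
1 * SEM ≈ 3.24307

3.24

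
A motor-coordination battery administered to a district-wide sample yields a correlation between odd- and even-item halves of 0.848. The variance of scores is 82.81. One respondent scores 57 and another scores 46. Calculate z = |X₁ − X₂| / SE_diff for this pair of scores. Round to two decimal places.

SD = √82.81 ≃ 9.10000
r_full = 2·0.848 / (1 + 0.848) ≃ 0.91775
The standard error of measurement is 9.10000×√(1 − 0.91775) ≃ 9.10000×0.28679 ≃ 2.60983.
SE_diff = SEM × √2 ≃ 2.60983 × 1.41421 ≃ 3.69086
z = |57 − 46| / 3.69086 = 11 / 3.69086 ≃ 2.98034

2.98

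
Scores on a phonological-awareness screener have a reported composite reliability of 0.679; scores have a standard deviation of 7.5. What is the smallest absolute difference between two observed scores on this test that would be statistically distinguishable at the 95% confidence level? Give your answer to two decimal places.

11.78

The standard error of measurement is 7.5000×√(1 − 0.6790) ≃ 7.5000×0.5666 ≃ 4.2493.
Standard error of the difference = 4.2493·√2 ≃ 6.0094
Minimum reliable difference = 1.96 × SE_diff ≃ 1.96 × 6.0094 ≃ 11.7784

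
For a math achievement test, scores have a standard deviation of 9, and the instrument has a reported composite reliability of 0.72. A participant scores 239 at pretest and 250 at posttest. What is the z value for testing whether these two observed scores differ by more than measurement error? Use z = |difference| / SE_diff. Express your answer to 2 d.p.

1.63

SEM = 9.00000×√(1 − 0.72000) ≃ 4.76235
SE_diff = SEM × √2 ≃ 4.76235 × 1.41421 ≃ 6.73498
z = 11 / 6.73498 ≃ 1.63326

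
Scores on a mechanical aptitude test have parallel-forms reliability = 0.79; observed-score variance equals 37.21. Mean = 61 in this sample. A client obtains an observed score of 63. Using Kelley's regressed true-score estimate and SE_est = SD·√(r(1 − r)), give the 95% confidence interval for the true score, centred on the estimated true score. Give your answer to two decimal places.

[57.71, 67.45]

σ = 37.21^(1/2) = 6.10000
Estimated true score = 0.79000×63 + (1 − 0.79000)×61 ≈ 62.58000
SE_est = 6.10000·√[r(1 − r)] ≈ 2.48458
CI = 62.58000 ± 1.96 × 2.48458 → [57.71022, 67.44978]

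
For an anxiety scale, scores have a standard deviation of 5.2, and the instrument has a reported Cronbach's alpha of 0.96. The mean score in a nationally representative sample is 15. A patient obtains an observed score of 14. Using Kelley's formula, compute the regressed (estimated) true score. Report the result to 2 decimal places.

Estimated true score = 0.9600*14 + (1 − 0.9600)*15 ≈ 14.0400

14.04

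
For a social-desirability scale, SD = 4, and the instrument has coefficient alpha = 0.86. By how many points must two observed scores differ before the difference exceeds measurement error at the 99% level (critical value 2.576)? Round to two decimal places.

5.45

The standard error of measurement is 4.00000·√(1 − 0.86000) ≈ 4.00000·0.37417 ≈ 1.49666.
Standard error of the difference = 1.49666·√2 ≈ 2.11660
Minimum reliable difference = 2.576 · SE_diff ≈ 2.576 · 2.11660 ≈ 5.45236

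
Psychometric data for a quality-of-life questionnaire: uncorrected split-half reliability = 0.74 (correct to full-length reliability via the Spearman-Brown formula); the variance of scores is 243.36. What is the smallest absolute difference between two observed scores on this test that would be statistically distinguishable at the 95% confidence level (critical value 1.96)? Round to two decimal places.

σ = 243.36^(1/2) = 15.60000
Spearman-Brown: r = 2(0.74) / (1 + 0.74) = 1.48000 / 1.74000 ≈ 0.85057
SEM = 15.60000×√(1 − 0.85057) ≈ 6.03027
Standard error of the difference = 6.03027·√2 ≈ 8.52809
Smallest detectable difference = 1.96×8.52809 ≈ 16.71505

16.72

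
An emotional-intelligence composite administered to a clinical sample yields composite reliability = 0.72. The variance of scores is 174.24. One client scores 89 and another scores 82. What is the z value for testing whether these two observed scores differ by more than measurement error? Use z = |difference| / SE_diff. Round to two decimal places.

SD = √174.24 = 13.2000
SEM = 13.2000 × √(1 − 0.7200) = 13.2000 × √0.2800 ≈ 13.2000 × 0.5292 ≈ 6.9848
Standard error of the difference = 6.9848·√2 ≈ 9.8780
z = 7 / 9.8780 ≈ 0.7086

0.71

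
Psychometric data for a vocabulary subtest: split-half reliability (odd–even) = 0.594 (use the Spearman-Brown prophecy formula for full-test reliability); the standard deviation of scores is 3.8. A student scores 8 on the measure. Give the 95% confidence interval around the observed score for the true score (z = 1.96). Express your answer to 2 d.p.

Spearman-Brown: r = 2(0.594) / (1 + 0.594) = 1.188 / 1.594 ≈ 0.745
SEM = 3.800 × √(1 − 0.745) = 3.800 × √0.255 ≈ 3.800 × 0.505 ≈ 1.918
1.96 × SEM ≈ 3.759
Interval: (4.241, 11.759)

[4.24, 11.76]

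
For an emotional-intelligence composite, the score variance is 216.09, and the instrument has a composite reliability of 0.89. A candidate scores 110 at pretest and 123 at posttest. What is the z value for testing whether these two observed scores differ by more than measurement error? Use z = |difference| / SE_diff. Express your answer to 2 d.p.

1.89

SD = √216.09 = 14.7000
The standard error of measurement is 14.7000×√(1 − 0.8900) ≈ 14.7000×0.3317 ≈ 4.8754.
SE_diff = SEM × √2 ≈ 4.8754 × 1.4142 ≈ 6.8949
z = 13 / 6.8949 ≈ 1.8854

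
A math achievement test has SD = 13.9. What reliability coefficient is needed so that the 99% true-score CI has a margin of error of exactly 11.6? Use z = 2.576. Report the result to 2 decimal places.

SEM needed = half-width / z = 11.6/2.576 ≃ 4.5031
Required reliability = 1 − (SEM/SD)² = 1 − 0.1050 ≃ 0.8950

0.90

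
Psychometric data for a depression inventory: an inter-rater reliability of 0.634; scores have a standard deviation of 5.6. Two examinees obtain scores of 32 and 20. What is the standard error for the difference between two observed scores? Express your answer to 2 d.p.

4.79

SEM = 5.600*√(1 − 0.634) ≃ 3.388
SE_diff = √2 * SEM ≃ 4.791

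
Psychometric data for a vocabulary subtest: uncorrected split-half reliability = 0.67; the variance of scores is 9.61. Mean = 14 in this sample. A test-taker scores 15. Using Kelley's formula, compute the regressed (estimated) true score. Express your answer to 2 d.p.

14.80

Spearman-Brown: r = 2(0.67) / (1 + 0.67) = 1.340 / 1.670 ≈ 0.802
T̂ = r·X + (1 − r)·M = 0.802·15 + 0.198·14 ≈ 12.036 + 2.766 ≈ 14.802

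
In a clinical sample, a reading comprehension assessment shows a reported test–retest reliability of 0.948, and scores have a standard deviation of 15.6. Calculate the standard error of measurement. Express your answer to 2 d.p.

SEM = 15.600 * √(1 − 0.948) = 15.600 * √0.052 ≈ 15.600 * 0.228 ≈ 3.557

3.56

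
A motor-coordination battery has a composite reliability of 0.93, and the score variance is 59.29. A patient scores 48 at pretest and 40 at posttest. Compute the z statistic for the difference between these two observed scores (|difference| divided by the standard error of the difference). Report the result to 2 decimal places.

2.78

SD = √59.29 = 7.7000
SEM = 7.7000 × √(1 − 0.9300) = 7.7000 × √0.0700 ≈ 7.7000 × 0.2646 ≈ 2.0372
Standard error of the difference = 2.0372·√2 ≈ 2.8811
z = 8 / 2.8811 ≈ 2.7767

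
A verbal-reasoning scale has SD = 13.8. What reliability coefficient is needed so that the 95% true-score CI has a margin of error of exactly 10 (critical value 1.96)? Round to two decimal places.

0.86

SEM needed = half-width / z = 10/1.96 ≈ 5.102
r = 1 − (5.102/13.8)² ≈ 1 − 0.137 ≈ 0.863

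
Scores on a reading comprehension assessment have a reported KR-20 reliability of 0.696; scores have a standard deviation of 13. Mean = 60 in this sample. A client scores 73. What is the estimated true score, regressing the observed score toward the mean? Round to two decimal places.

Estimated true score = 0.696·73 + (1 − 0.696)·60 ≈ 69.048

69.05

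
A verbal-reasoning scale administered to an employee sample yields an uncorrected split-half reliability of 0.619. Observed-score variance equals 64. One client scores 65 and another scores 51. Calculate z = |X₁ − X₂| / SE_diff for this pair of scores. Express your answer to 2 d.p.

2.55

σ = 64^(1/2) = 8.0000
Spearman-Brown: r = 2(0.619) / (1 + 0.619) = 1.2380 / 1.6190 ≃ 0.7647
SEM = 8.0000 * √(1 − 0.7647) = 8.0000 * √0.2353 ≃ 8.0000 * 0.4851 ≃ 3.8809
SE_diff = √2 * SEM ≃ 5.4884
z = |65 − 51| / 5.4884 = 14 / 5.4884 ≃ 2.5508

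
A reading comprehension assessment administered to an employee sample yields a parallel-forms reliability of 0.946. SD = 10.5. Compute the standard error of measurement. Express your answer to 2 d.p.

SEM = 10.5000·√(1 − 0.9460) ≈ 2.4400

2.44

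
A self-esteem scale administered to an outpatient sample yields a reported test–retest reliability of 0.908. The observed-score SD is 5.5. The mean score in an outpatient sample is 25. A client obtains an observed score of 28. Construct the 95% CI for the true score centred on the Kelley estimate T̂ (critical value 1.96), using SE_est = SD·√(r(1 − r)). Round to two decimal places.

T̂ = r·X + (1 − r)·M = 0.90800×28 + 0.09200×25 = 25.42400 + 2.30000 ≈ 27.72400
SE_est = SD × √(r(1 − r)) = 5.50000 × √0.08354 ≈ 5.50000 × 0.28903 ≈ 1.58964
95% CI: 27.72400 ± 3.11570 ≈ (24.60830, 30.83970)

[24.61, 30.84]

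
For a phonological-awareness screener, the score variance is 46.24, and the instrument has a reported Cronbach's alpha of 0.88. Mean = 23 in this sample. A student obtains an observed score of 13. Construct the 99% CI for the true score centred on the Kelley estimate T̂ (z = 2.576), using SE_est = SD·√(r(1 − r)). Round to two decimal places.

σ = 46.24^(1/2) = 6.8000
T̂ = r·X + (1 − r)·M = 0.8800·13 + 0.1200·23 = 11.4400 + 2.7600 ≈ 14.2000
SE_est = SD · √(r(1 − r)) = 6.8000 · √0.1056 ≈ 6.8000 · 0.3250 ≈ 2.2097
CI = 14.2000 ± 2.576 · 2.2097 → [8.5077, 19.8923]

[8.51, 19.89]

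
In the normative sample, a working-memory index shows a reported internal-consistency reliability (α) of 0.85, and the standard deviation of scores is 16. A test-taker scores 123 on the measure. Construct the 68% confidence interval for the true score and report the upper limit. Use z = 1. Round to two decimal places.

129.20

SEM = 16.0000 · √(1 − 0.8500) = 16.0000 · √0.1500 ≈ 16.0000 · 0.3873 ≈ 6.1968
1 · SEM ≈ 6.1968
Upper limit = 123 + 6.1968 ≈ 129.1968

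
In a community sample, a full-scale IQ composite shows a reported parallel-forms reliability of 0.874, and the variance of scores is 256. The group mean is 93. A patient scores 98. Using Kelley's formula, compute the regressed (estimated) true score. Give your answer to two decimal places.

Estimated true score = 0.87400×98 + (1 − 0.87400)×93 ≈ 97.37000

97.37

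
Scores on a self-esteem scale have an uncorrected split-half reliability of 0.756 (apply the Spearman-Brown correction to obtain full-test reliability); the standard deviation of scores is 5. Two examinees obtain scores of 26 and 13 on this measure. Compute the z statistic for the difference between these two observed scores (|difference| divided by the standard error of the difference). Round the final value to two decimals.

4.93

Full-length reliability (Spearman-Brown) = 2(0.756)/(1+0.756) ≈ 0.86105
SEM = 5.00000 × √(1 − 0.86105) = 5.00000 × √0.13895 ≈ 5.00000 × 0.37276 ≈ 1.86381
SE_diff = SEM × √2 ≈ 1.86381 × 1.41421 ≈ 2.63583
z = |26 − 13| / 2.63583 = 13 / 2.63583 ≈ 4.93203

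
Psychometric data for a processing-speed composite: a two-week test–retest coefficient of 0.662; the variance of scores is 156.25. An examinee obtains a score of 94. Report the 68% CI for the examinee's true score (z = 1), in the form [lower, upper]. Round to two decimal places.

SD = √156.25 ≈ 12.500
SEM = 12.500 · √(1 − 0.662) = 12.500 · √0.338 ≈ 12.500 · 0.581 ≈ 7.267
Half-width = 1·7.267 ≈ 7.267
Interval: (86.733, 101.267)

[86.73, 101.27]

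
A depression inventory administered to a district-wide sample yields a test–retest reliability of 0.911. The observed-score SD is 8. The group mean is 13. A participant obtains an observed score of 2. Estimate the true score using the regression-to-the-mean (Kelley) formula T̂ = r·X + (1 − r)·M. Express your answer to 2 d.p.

2.98

Estimated true score = 0.9110×2 + (1 − 0.9110)×13 ≃ 2.9790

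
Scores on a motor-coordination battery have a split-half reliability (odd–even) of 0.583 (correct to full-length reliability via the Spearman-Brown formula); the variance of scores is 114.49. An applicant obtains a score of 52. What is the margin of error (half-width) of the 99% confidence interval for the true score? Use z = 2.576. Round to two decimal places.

SD = √114.49 ≈ 10.700
r_full = 2·0.583 / (1 + 0.583) ≈ 0.737
SEM = 10.700 · √(1 − 0.737) = 10.700 · √0.263 ≈ 10.700 · 0.513 ≈ 5.492
Half-width = 2.576·5.492 ≈ 14.147

14.15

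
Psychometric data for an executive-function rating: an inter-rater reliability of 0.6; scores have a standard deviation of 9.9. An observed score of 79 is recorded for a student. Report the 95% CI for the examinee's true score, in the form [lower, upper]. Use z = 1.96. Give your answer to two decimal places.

[66.73, 91.27]

SEM = 9.900 × √(1 − 0.600) = 9.900 × √0.400 ≈ 9.900 × 0.632 ≈ 6.261
Margin = 1.96 × 6.261 ≈ 12.272
Interval: (66.728, 91.272)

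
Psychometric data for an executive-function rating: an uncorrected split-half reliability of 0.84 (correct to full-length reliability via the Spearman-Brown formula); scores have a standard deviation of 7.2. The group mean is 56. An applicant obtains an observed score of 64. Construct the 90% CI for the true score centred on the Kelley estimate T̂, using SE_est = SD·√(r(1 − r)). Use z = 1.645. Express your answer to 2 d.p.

[59.97, 66.64]

Spearman-Brown: r = 2(0.84) / (1 + 0.84) = 1.6800 / 1.8400 ≈ 0.9130
T̂ = r·X + (1 − r)·M = 0.9130×64 + 0.0870×56 ≈ 58.4348 + 4.8696 ≈ 63.3043
SE_est = SD × √(r(1 − r)) = 7.2000 × √0.0794 ≈ 7.2000 × 0.2818 ≈ 2.0288
90% CI: 63.3043 ± 3.3373 ≈ (59.9670, 66.6416)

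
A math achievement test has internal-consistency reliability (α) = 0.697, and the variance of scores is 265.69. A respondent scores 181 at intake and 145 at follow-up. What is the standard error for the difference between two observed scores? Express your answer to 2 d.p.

12.69

σ = 265.69^(1/2) = 16.30000
SEM = 16.30000 × √(1 − 0.69700) = 16.30000 × √0.30300 ≈ 16.30000 × 0.55045 ≈ 8.97241
Standard error of the difference = 8.97241·√2 ≈ 12.68890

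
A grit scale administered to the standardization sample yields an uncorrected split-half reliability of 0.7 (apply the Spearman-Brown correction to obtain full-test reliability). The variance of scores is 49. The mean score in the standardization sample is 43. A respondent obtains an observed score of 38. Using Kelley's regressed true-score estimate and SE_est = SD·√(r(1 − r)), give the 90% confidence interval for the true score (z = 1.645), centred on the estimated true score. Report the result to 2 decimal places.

SD = √49 ≈ 7.000
Full-length reliability (Spearman-Brown) = 2(0.7)/(1+0.7) ≈ 0.824
T̂ = 0.824(38) + 0.176(43) ≈ 38.882
SE_est = SD × √(r(1 − r)) = 7.000 × √0.145 ≈ 7.000 × 0.381 ≈ 2.669
90% CI: 38.882 ± 4.390 ≈ (34.493, 43.272)

[34.49, 43.27]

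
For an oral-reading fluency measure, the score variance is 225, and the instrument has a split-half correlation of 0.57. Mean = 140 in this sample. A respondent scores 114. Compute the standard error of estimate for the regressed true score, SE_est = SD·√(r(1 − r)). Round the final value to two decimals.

6.69

σ = 225^(1/2) = 15.0000
r_full = 2·0.57 / (1 + 0.57) ≃ 0.7261
SE_est = 15.0000·√[r(1 − r)] ≃ 6.6893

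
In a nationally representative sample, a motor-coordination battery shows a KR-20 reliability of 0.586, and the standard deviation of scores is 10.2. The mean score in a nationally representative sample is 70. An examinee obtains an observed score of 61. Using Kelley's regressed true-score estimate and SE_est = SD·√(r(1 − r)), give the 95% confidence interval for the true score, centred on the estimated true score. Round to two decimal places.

[54.88, 74.57]

T̂ = r·X + (1 − r)·M = 0.5860·61 + 0.4140·70 = 35.7460 + 28.9800 ≃ 64.7260
SE_est = SD · √(r(1 − r)) = 10.2000 · √0.2426 ≃ 10.2000 · 0.4925 ≃ 5.0240
CI = 64.7260 ± 1.96 · 5.0240 → [54.8790, 74.5730]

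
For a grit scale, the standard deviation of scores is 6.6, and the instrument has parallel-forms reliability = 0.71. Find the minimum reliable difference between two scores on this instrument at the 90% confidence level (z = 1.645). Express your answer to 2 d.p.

8.27

The standard error of measurement is 6.60000*√(1 − 0.71000) ≈ 6.60000*0.53852 ≈ 3.55421.
SE_diff = √2 * SEM ≈ 5.02641
Minimum reliable difference = 1.645 * SE_diff ≈ 1.645 * 5.02641 ≈ 8.26844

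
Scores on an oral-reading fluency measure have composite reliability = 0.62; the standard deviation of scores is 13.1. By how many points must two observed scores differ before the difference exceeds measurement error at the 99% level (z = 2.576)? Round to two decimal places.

SEM = 13.100 × √(1 − 0.620) = 13.100 × √0.380 ≃ 13.100 × 0.616 ≃ 8.075
SE_diff = √2 × SEM ≃ 11.420
Minimum reliable difference = 2.576 × SE_diff ≃ 2.576 × 11.420 ≃ 29.419

29.42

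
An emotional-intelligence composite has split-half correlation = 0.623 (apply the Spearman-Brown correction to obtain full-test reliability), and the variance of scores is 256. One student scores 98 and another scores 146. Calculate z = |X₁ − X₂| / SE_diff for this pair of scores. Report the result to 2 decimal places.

4.40

SD = √256 = 16.00000
r_full = 2·0.623 / (1 + 0.623) ≃ 0.76771
The standard error of measurement is 16.00000*√(1 − 0.76771) ≃ 16.00000*0.48196 ≃ 7.71137.
SE_diff = √2 * SEM ≃ 10.90552
z = |98 − 146| / 10.90552 = 48 / 10.90552 ≃ 4.40144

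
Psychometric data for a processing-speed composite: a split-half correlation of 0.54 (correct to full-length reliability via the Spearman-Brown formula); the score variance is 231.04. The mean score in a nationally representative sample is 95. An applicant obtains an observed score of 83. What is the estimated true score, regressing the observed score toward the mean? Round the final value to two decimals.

Full-length reliability (Spearman-Brown) = 2(0.54)/(1+0.54) ≈ 0.7013
T̂ = 0.7013(83) + 0.2987(95) ≈ 86.5844

86.58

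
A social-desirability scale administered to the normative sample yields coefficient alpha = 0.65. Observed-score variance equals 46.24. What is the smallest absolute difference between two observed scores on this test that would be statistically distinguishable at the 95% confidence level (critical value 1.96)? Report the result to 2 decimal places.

11.15

SD = √46.24 = 6.80000
SEM = 6.80000·√(1 − 0.65000) ≃ 4.02293
Standard error of the difference = 4.02293·√2 ≃ 5.68929
Minimum reliable difference = 1.96 · SE_diff ≃ 1.96 · 5.68929 ≃ 11.15100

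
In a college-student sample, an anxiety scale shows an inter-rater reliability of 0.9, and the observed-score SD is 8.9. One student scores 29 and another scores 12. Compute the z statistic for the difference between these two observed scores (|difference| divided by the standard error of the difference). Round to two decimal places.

The standard error of measurement is 8.900*√(1 − 0.900) ≈ 8.900*0.316 ≈ 2.814.
Standard error of the difference = 2.814·√2 ≈ 3.980
z = 17 / 3.980 ≈ 4.271

4.27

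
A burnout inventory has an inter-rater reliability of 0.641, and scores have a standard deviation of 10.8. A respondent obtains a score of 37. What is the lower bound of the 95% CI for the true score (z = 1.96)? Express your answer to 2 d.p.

24.32

SEM = 10.800*√(1 − 0.641) ≈ 6.471
Half-width = 1.96*6.471 ≈ 12.683
Lower limit = 37 − 12.683 ≈ 24.317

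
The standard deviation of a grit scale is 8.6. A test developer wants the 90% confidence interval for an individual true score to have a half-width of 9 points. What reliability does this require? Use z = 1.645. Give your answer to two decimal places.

Required SEM = 9 / 1.645 ≈ 5.471
r = 1 − (SEM / SD)² = 1 − (5.471 / 8.6)² ≈ 1 − 0.405 ≈ 0.595

0.60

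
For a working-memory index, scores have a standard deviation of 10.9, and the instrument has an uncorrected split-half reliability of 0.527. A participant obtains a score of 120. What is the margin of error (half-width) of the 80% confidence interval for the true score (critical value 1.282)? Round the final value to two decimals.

7.78

Full-length reliability (Spearman-Brown) = 2(0.527)/(1+0.527) ≈ 0.690
SEM = 10.900 × √(1 − 0.690) = 10.900 × √0.310 ≈ 10.900 × 0.557 ≈ 6.066
Margin = 1.282 × 6.066 ≈ 7.777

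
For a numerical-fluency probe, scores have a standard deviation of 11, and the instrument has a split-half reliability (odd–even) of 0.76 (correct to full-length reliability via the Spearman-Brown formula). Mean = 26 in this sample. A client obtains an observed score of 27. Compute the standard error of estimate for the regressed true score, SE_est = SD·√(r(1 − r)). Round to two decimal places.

Spearman-Brown: r = 2(0.76) / (1 + 0.76) = 1.5200 / 1.7600 ≃ 0.8636
SE_est = SD × √(r(1 − r)) = 11.0000 × √0.1178 ≃ 11.0000 × 0.3432 ≃ 3.7749

3.77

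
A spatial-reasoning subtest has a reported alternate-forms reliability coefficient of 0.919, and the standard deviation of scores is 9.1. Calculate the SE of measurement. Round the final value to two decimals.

2.59

SEM = 9.100 * √(1 − 0.919) = 9.100 * √0.081 ≈ 9.100 * 0.285 ≈ 2.590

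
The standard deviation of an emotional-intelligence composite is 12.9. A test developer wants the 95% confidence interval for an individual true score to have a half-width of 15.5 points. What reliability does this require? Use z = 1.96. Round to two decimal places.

SEM needed = half-width / z = 15.5/1.96 ≈ 7.9082
Required reliability = 1 − (SEM/SD)² = 1 − 0.3758 ≈ 0.6242

0.62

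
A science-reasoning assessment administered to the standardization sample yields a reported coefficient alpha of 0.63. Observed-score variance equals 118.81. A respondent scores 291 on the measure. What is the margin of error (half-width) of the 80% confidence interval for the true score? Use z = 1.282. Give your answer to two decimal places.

8.50

SD = √118.81 = 10.900
SEM = 10.900 · √(1 − 0.630) = 10.900 · √0.370 ≃ 10.900 · 0.608 ≃ 6.630
Margin = 1.282 · 6.630 ≃ 8.500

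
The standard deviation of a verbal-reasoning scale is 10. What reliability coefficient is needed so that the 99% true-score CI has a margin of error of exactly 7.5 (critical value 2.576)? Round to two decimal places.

0.92

SEM needed = half-width / z = 7.5/2.576 ≈ 2.9115
r = 1 − (2.9115/10)² ≈ 1 − 0.0848 ≈ 0.9152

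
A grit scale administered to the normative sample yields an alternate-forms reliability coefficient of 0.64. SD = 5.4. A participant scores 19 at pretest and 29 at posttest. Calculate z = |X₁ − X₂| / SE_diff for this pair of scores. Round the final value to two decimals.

SEM = 5.4000×√(1 − 0.6400) ≃ 3.2400
Standard error of the difference = 3.2400·√2 ≃ 4.5821
z = 10 / 4.5821 ≃ 2.1824

2.18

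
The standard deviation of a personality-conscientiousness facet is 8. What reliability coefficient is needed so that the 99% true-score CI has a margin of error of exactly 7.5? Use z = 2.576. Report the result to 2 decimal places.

SEM needed = half-width / z = 7.5/2.576 ≈ 2.91149
r = 1 − (2.91149/8)² ≈ 1 − 0.13245 ≈ 0.86755

0.87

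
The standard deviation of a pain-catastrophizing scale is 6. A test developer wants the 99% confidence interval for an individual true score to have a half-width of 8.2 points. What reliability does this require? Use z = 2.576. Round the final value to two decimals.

0.72

SEM needed = half-width / z = 8.2/2.576 ≈ 3.1832
r = 1 − (3.1832/6)² ≈ 1 − 0.2815 ≈ 0.7185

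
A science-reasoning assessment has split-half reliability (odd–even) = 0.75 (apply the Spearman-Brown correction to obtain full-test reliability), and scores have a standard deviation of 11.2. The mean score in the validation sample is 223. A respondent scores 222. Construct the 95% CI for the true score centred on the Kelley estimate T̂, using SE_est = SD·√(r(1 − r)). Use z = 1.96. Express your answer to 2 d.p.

Spearman-Brown: r = 2(0.75) / (1 + 0.75) = 1.50000 / 1.75000 ≈ 0.85714
T̂ = r·X + (1 − r)·M = 0.85714*222 + 0.14286*223 ≈ 190.28571 + 31.85714 ≈ 222.14286
SE_est = SD * √(r(1 − r)) = 11.20000 * √0.12245 ≈ 11.20000 * 0.34993 ≈ 3.91918
CI = 222.14286 ± 1.96 * 3.91918 → [214.46126, 229.82446]

[214.46, 229.82]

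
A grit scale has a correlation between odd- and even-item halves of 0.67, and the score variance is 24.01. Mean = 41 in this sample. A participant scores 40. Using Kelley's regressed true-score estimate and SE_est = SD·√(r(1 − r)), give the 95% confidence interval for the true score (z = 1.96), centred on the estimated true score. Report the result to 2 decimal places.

SD = √24.01 = 4.90000
Spearman-Brown: r = 2(0.67) / (1 + 0.67) = 1.34000 / 1.67000 ≈ 0.80240
T̂ = 0.80240(40) + 0.19760(41) ≈ 40.19760
SE_est = SD * √(r(1 − r)) = 4.90000 * √0.15856 ≈ 4.90000 * 0.39819 ≈ 1.95114
CI = 40.19760 ± 1.96 * 1.95114 → [36.37337, 44.02184]

[36.37, 44.02]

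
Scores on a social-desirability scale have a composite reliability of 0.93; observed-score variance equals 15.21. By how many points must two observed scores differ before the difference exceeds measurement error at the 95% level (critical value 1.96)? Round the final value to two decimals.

SD = √15.21 = 3.900
SEM = 3.900*√(1 − 0.930) ≈ 1.032
SE_diff = √2 * SEM ≈ 1.459
Smallest detectable difference = 1.96*1.459 ≈ 2.860

2.86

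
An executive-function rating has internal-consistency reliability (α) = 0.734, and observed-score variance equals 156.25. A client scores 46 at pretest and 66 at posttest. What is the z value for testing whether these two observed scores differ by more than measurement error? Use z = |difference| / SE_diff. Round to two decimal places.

2.19

SD = √156.25 ≈ 12.500
SEM = 12.500 · √(1 − 0.734) = 12.500 · √0.266 ≈ 12.500 · 0.516 ≈ 6.447
SE_diff = SEM · √2 ≈ 6.447 · 1.414 ≈ 9.117
z = |46 − 66| / 9.117 = 20 / 9.117 ≈ 2.194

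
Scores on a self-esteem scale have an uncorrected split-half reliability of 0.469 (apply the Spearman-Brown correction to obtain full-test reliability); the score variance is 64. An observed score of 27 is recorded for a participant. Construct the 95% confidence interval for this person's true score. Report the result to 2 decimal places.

σ = 64^(1/2) = 8.000
Spearman-Brown: r = 2(0.469) / (1 + 0.469) = 0.938 / 1.469 ≈ 0.639
SEM = 8.000·√(1 − 0.639) ≈ 4.810
Half-width = 1.96·4.810 ≈ 9.427
CI = 27 ± 9.427 → [17.573, 36.427]

[17.57, 36.43]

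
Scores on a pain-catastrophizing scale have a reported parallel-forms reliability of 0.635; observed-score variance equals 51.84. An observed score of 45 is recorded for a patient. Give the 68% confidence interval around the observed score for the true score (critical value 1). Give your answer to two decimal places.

[40.65, 49.35]

σ = 51.84^(1/2) = 7.200
SEM = 7.200 * √(1 − 0.635) = 7.200 * √0.365 ≈ 7.200 * 0.604 ≈ 4.350
Margin = 1 * 4.350 ≈ 4.350
Interval: (40.650, 49.350)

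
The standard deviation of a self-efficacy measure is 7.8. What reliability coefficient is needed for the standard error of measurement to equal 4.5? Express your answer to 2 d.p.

r = 1 − (4.50000/7.8)² ≈ 1 − 0.33284 ≈ 0.66716

0.67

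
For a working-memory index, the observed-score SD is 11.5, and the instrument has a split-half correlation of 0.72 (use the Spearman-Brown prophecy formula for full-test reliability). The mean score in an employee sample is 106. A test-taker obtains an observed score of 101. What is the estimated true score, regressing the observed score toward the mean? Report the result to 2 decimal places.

101.81

r_full = 2·0.72 / (1 + 0.72) ≃ 0.8372
Estimated true score = 0.8372×101 + (1 − 0.8372)×106 ≃ 101.8140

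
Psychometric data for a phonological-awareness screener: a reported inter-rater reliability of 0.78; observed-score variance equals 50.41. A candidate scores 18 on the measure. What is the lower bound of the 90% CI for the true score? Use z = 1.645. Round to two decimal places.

12.52

SD = √50.41 = 7.10000
SEM = 7.10000 × √(1 − 0.78000) = 7.10000 × √0.22000 ≃ 7.10000 × 0.46904 ≃ 3.33020
Half-width = 1.645×3.33020 ≃ 5.47817
Lower bound: 18 − 5.47817 = 12.52183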